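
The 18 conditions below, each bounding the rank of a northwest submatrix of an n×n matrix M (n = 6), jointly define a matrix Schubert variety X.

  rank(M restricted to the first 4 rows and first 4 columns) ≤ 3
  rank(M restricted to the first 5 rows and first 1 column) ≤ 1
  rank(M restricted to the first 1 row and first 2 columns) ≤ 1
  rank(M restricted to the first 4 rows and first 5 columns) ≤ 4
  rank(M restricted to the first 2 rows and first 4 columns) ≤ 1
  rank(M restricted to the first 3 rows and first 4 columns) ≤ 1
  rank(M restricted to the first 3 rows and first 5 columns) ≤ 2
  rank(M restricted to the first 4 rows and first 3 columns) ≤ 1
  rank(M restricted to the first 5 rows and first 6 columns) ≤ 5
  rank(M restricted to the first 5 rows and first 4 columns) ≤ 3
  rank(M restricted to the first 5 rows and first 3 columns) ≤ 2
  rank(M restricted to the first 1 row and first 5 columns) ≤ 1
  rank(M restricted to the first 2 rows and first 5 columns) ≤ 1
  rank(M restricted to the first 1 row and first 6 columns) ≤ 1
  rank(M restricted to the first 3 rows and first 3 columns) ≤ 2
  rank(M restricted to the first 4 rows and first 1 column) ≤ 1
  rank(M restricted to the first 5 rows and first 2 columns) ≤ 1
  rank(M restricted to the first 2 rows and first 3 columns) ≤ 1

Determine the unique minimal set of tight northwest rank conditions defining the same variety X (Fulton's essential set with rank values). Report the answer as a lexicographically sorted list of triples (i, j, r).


Recovering R(i,j) via the rank-extension bound from the 18 conditions:

  row 1: 1 | 1 | 1 | 1 | 1 | 1
  row 2: 1 | 1 | 1 | 1 | 1 | 2
  row 3: 1 | 1 | 1 | 1 | 2 | 3
  row 4: 1 | 1 | 1 | 2 | 3 | 4
  row 5: 1 | 1 | 2 | 3 | 4 | 5
  row 6: 1 | 2 | 3 | 4 | 5 | 6

the unique w with this rank table is (1, 6, 5, 4, 3, 2).

ℓ(w)=10; the 4 essential cells (i,j,r):

[(2, 5, 1), (3, 4, 1), (4, 3, 1), (5, 2, 1)]


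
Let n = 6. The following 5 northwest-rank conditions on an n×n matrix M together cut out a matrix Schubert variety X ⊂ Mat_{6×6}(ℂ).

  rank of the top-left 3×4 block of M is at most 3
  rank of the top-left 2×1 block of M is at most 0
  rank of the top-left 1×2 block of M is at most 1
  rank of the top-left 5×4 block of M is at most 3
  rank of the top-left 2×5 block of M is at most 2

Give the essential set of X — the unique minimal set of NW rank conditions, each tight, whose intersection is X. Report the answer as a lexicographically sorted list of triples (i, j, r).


Rank table r_w(6×6) implied by the 5 constraints:

  row 1: 0 1 1 1 1 1
  row 2: 0 1 2 2 2 2
  row 3: 1 2 3 3 3 3
  row 4: 1 2 3 3 4 4
  row 5: 1 2 3 3 4 5
  row 6: 1 2 3 4 5 6

the unique w with this rank table is (2, 3, 1, 5, 6, 4).

Rothe diagram D(w) (4 cells), 2 SE-corners (essential conditions):

[(2, 1, 0), (5, 4, 3)]


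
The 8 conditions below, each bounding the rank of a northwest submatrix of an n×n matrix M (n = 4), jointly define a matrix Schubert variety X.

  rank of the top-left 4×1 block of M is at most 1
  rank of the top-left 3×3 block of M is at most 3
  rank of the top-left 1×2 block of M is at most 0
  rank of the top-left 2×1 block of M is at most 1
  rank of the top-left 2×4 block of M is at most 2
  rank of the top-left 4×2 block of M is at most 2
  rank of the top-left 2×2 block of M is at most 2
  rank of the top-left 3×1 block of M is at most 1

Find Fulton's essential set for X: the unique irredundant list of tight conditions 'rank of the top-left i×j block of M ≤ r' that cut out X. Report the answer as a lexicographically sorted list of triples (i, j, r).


Propagating the 8 rank bounds to every northwest block:

  i=1: 0, 0, 1, 1
  i=2: 1, 1, 2, 2
  i=3: 1, 2, 3, 3
  i=4: 1, 2, 3, 4

reading off 1-entries of Δ²R: w = (3, 1, 2, 4).

Fulton essential set (1 of the 2 Rothe cells):

[(1, 2, 0)]


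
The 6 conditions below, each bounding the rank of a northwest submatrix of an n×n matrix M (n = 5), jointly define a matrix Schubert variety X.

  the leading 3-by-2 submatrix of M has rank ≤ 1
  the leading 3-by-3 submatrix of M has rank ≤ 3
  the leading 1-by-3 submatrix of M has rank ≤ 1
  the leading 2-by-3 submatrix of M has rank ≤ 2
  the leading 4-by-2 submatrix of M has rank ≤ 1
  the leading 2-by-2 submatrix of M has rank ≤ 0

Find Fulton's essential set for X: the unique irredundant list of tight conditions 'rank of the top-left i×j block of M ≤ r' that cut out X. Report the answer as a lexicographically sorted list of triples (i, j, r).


Rank table r_w(5×5) implied by the 6 constraints:

  0 | 0 | 1 | 1 | 1
  0 | 0 | 1 | 2 | 2
  1 | 1 | 2 | 3 | 3
  1 | 1 | 2 | 3 | 4
  1 | 2 | 3 | 4 | 5

hence w(1..5) = (3, 4, 1, 5, 2).

Rothe diagram D(w) (5 cells), 2 SE-corners (essential conditions):

[(2, 2, 0), (4, 2, 1)]


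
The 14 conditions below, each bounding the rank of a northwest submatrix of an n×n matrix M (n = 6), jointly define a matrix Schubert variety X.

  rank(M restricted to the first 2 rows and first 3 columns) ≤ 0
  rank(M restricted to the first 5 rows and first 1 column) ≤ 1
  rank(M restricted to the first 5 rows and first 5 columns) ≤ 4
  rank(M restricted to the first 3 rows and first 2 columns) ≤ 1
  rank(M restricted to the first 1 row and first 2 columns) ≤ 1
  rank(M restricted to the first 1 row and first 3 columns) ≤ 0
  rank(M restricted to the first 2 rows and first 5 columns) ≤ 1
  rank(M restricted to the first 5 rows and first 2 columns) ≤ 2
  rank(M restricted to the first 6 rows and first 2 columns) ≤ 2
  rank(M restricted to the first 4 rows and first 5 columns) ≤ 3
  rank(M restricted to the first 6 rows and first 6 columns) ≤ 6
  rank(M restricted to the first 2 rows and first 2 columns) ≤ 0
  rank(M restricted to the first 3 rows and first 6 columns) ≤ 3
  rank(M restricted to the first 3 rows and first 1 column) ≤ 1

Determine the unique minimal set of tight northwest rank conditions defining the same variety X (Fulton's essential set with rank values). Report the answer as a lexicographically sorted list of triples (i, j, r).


Reconstructing r_w from the 14 given conditions:

  row 1: 0, 0, 0, 1, 1, 1
  row 2: 0, 0, 0, 1, 1, 2
  row 3: 1, 1, 1, 2, 2, 3
  row 4: 1, 2, 2, 3, 3, 4
  row 5: 1, 2, 3, 4, 4, 5
  row 6: 1, 2, 3, 4, 5, 6

reading off 1-entries of Δ²R: w = (4, 6, 1, 2, 3, 5).

2 SE-corners of the 7-cell Rothe diagram give Ess(w):

[(2, 3, 0), (2, 5, 1)]


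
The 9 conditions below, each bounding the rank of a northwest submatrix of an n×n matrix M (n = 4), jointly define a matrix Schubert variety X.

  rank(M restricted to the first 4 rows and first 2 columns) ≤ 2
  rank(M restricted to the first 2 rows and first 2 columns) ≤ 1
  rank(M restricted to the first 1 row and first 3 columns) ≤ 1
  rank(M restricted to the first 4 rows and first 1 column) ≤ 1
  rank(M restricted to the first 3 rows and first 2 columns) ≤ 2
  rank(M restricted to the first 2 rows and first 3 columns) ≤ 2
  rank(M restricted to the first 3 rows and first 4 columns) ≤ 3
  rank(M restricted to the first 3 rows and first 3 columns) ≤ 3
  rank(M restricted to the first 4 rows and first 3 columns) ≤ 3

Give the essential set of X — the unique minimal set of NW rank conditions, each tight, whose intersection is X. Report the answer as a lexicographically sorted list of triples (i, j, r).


Propagating the 9 rank bounds to every northwest block:

  R[1]: 1 | 1 | 1 | 1
  R[2]: 1 | 1 | 2 | 2
  R[3]: 1 | 2 | 3 | 3
  R[4]: 1 | 2 | 3 | 4

hence w(1..4) = (1, 3, 2, 4).

D(w) has 1 cell with 1 SE-corner; essential set:

[(2, 2, 1)]


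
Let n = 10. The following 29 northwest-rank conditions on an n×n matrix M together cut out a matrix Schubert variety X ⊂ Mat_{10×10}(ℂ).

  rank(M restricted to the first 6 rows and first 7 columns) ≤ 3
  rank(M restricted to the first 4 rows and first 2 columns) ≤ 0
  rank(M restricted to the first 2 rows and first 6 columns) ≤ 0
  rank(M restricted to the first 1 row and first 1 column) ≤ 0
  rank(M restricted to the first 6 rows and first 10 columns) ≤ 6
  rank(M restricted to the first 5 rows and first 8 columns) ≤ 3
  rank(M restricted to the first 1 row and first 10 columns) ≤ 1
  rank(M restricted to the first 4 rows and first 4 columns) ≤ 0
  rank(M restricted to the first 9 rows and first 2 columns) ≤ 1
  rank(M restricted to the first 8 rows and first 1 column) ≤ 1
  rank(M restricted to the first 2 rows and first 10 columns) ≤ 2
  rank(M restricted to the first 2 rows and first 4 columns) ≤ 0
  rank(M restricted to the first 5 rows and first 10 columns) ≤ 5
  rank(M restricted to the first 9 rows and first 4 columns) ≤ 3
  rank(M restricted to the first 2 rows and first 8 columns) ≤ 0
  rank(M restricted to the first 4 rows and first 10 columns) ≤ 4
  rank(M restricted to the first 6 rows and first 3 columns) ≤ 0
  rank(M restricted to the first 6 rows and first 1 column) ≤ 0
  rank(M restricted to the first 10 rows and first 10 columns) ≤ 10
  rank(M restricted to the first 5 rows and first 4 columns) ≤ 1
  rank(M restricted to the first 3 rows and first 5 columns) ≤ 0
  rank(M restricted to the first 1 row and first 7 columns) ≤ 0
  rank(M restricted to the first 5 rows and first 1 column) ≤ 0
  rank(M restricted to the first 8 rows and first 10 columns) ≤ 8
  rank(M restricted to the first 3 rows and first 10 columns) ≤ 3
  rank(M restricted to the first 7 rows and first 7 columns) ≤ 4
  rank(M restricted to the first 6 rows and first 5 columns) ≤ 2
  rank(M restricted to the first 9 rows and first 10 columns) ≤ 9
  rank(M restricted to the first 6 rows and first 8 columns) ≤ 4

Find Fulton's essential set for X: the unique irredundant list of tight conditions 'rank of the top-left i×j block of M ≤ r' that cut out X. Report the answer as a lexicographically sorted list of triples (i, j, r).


Propagating the 29 rank bounds to every northwest block:

  R[1]: 0, 0, 0, 0, 0, 0, 0, 0, 1, 1
  R[2]: 0, 0, 0, 0, 0, 0, 0, 0, 1, 2
  R[3]: 0, 0, 0, 0, 0, 1, 1, 1, 2, 3
  R[4]: 0, 0, 0, 0, 1, 2, 2, 2, 3, 4
  R[5]: 0, 0, 0, 1, 2, 3, 3, 3, 4, 5
  R[6]: 0, 0, 0, 1, 2, 3, 3, 4, 5, 6
  R[7]: 1, 1, 1, 2, 3, 4, 4, 5, 6, 7
  R[8]: 1, 1, 2, 3, 4, 5, 5, 6, 7, 8
  R[9]: 1, 1, 2, 3, 4, 5, 6, 7, 8, 9
  R[10]: 1, 2, 3, 4, 5, 6, 7, 8, 9, 10

so w = (9, 10, 6, 5, 4, 8, 1, 3, 7, 2).

|D(w)|=34, |Ess(w)|=6:

[(2, 8, 0), (3, 5, 0), (4, 4, 0), (6, 3, 0), (6, 7, 3), (9, 2, 1)]


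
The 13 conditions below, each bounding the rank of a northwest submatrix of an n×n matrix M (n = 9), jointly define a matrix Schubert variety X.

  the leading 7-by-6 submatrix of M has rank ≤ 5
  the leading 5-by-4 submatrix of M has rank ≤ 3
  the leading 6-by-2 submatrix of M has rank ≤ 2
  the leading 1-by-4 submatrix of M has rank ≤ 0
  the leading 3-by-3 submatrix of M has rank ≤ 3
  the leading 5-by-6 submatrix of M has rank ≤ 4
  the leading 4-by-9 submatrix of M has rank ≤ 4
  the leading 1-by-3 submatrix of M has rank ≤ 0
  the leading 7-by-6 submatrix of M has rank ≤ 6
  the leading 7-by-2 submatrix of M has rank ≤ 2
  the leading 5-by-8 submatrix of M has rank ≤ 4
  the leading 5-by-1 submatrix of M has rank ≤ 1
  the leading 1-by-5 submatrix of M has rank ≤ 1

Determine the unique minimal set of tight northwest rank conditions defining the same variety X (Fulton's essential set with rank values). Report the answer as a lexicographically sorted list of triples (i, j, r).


Rank table r_w(9×9) implied by the 13 constraints:

  R[1]: 0, 0, 0, 0, 1, 1, 1, 1, 1
  R[2]: 1, 1, 1, 1, 2, 2, 2, 2, 2
  R[3]: 1, 2, 2, 2, 3, 3, 3, 3, 3
  R[4]: 1, 2, 3, 3, 4, 4, 4, 4, 4
  R[5]: 1, 2, 3, 3, 4, 4, 4, 4, 5
  R[6]: 1, 2, 3, 4, 5, 5, 5, 5, 6
  R[7]: 1, 2, 3, 4, 5, 5, 6, 6, 7
  R[8]: 1, 2, 3, 4, 5, 6, 7, 7, 8
  R[9]: 1, 2, 3, 4, 5, 6, 7, 8, 9

reading off 1-entries of Δ²R: w = (5, 1, 2, 3, 9, 4, 7, 6, 8).

Fulton essential set (4 of the 9 Rothe cells):

[(1, 4, 0), (5, 4, 3), (5, 8, 4), (7, 6, 5)]


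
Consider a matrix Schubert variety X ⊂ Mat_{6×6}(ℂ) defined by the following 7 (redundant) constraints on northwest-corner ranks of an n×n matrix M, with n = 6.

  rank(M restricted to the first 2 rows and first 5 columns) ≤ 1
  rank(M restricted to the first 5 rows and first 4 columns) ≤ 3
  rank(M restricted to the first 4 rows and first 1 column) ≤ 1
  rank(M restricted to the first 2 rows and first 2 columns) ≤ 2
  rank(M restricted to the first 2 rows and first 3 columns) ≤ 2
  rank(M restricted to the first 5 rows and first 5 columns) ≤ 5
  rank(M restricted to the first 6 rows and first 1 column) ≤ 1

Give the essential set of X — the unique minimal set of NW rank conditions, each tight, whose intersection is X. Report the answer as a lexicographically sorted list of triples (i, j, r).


Reconstructing r_w from the 7 given conditions:

  row 1: 1, 1, 1, 1, 1, 1
  row 2: 1, 1, 1, 1, 1, 2
  row 3: 1, 2, 2, 2, 2, 3
  row 4: 1, 2, 3, 3, 3, 4
  row 5: 1, 2, 3, 3, 4, 5
  row 6: 1, 2, 3, 4, 5, 6

reading off 1-entries of Δ²R: w = (1, 6, 2, 3, 5, 4).

2 SE-corners of the 5-cell Rothe diagram give Ess(w):

[(2, 5, 1), (5, 4, 3)]


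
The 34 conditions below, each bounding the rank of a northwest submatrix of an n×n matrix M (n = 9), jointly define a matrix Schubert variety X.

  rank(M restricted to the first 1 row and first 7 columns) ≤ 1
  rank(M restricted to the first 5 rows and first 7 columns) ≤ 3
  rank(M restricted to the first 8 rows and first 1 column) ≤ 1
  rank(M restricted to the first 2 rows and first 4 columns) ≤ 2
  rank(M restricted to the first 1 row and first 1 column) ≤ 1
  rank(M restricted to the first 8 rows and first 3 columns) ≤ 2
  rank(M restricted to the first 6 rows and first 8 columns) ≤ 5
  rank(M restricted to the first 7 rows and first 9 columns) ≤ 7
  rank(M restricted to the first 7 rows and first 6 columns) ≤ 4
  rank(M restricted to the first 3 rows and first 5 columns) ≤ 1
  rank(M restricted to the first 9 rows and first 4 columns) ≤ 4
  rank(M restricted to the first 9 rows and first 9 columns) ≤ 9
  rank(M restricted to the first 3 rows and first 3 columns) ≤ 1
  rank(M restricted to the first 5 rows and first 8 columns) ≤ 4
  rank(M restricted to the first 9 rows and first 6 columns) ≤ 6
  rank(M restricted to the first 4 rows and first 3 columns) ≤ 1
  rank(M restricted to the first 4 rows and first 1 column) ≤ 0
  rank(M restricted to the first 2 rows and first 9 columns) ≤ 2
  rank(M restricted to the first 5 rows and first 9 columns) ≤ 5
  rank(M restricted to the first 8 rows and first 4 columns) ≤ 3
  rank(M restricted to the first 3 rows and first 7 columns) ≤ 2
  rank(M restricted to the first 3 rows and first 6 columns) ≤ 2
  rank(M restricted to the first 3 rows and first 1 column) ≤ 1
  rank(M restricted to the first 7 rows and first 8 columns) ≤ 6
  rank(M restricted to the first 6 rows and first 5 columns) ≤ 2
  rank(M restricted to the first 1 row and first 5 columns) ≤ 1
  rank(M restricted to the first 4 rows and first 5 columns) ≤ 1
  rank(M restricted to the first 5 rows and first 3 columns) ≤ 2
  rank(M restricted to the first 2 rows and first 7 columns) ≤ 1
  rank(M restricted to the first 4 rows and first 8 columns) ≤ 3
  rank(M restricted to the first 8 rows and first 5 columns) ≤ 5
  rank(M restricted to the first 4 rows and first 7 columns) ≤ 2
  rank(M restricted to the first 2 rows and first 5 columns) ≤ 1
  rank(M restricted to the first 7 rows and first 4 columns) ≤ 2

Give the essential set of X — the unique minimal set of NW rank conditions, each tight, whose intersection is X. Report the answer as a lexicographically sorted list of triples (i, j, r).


Recovering R(i,j) via the rank-extension bound from the 34 conditions:

  0 | 1 | 1 | 1 | 1 | 1 | 1 | 1 | 1
  0 | 1 | 1 | 1 | 1 | 1 | 1 | 2 | 2
  0 | 1 | 1 | 1 | 1 | 2 | 2 | 3 | 3
  0 | 1 | 1 | 1 | 1 | 2 | 2 | 3 | 4
  1 | 2 | 2 | 2 | 2 | 3 | 3 | 4 | 5
  1 | 2 | 2 | 2 | 2 | 3 | 4 | 5 | 6
  1 | 2 | 2 | 2 | 3 | 4 | 5 | 6 | 7
  1 | 2 | 2 | 3 | 4 | 5 | 6 | 7 | 8
  1 | 2 | 3 | 4 | 5 | 6 | 7 | 8 | 9

giving w = (2, 8, 6, 9, 1, 7, 5, 4, 3) via Δ²R.

D(w) has 22 cells with 7 SE-corners; essential set:

[(2, 7, 1), (4, 1, 0), (4, 5, 1), (4, 7, 2), (6, 5, 2), (7, 4, 2), (8, 3, 2)]


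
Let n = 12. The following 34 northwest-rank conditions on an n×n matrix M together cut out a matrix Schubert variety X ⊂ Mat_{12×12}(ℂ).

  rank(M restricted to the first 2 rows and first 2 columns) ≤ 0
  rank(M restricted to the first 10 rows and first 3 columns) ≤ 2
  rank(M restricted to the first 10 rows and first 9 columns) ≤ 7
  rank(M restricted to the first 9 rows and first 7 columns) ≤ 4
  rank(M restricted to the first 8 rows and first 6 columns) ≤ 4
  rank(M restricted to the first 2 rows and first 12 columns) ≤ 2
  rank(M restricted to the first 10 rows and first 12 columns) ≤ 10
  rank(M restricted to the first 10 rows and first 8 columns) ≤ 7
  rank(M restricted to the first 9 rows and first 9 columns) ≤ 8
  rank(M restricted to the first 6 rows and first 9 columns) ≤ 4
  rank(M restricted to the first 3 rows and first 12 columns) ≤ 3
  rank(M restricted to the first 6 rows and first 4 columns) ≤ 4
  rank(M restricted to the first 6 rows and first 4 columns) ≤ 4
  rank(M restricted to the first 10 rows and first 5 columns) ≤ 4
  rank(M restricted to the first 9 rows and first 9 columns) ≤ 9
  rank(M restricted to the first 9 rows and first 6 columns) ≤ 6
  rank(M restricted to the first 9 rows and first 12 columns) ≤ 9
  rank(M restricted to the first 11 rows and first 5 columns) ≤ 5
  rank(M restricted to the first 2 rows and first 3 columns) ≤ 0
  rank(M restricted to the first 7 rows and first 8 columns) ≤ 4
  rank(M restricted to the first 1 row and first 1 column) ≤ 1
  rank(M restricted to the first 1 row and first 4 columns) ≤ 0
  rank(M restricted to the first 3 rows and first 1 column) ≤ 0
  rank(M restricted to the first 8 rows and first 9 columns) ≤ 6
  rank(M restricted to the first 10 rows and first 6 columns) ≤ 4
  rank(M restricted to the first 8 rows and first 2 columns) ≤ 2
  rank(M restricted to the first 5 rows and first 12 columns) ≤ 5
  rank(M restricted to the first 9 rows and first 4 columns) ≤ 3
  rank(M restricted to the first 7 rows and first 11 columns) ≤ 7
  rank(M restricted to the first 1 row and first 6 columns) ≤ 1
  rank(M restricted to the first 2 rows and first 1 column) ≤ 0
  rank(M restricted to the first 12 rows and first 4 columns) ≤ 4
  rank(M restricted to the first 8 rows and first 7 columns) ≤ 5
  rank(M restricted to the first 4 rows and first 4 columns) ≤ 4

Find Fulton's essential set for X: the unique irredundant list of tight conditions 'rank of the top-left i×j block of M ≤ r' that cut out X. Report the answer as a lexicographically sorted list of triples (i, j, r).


Propagating the 34 rank bounds to every northwest block:

  row 1: 0, 0, 0, 0, 1, 1, 1, 1, 1, 1, 1, 1
  row 2: 0, 0, 0, 1, 2, 2, 2, 2, 2, 2, 2, 2
  row 3: 0, 1, 1, 2, 3, 3, 3, 3, 3, 3, 3, 3
  row 4: 1, 2, 2, 3, 4, 4, 4, 4, 4, 4, 4, 4
  row 5: 1, 2, 2, 3, 4, 4, 4, 4, 4, 5, 5, 5
  row 6: 1, 2, 2, 3, 4, 4, 4, 4, 4, 5, 6, 6
  row 7: 1, 2, 2, 3, 4, 4, 4, 4, 5, 6, 7, 7
  row 8: 1, 2, 2, 3, 4, 4, 4, 5, 6, 7, 8, 8
  row 9: 1, 2, 2, 3, 4, 4, 4, 5, 6, 7, 8, 9
  row 10: 1, 2, 2, 3, 4, 4, 5, 6, 7, 8, 9, 10
  row 11: 1, 2, 3, 4, 5, 5, 6, 7, 8, 9, 10, 11
  row 12: 1, 2, 3, 4, 5, 6, 7, 8, 9, 10, 11, 12

so w = (5, 4, 2, 1, 10, 11, 9, 8, 12, 7, 3, 6).

D(w) has 30 cells with 8 SE-corners; essential set:

[(1, 4, 0), (2, 3, 0), (3, 1, 0), (6, 9, 4), (7, 8, 4), (9, 7, 4), (10, 3, 2), (10, 6, 4)]


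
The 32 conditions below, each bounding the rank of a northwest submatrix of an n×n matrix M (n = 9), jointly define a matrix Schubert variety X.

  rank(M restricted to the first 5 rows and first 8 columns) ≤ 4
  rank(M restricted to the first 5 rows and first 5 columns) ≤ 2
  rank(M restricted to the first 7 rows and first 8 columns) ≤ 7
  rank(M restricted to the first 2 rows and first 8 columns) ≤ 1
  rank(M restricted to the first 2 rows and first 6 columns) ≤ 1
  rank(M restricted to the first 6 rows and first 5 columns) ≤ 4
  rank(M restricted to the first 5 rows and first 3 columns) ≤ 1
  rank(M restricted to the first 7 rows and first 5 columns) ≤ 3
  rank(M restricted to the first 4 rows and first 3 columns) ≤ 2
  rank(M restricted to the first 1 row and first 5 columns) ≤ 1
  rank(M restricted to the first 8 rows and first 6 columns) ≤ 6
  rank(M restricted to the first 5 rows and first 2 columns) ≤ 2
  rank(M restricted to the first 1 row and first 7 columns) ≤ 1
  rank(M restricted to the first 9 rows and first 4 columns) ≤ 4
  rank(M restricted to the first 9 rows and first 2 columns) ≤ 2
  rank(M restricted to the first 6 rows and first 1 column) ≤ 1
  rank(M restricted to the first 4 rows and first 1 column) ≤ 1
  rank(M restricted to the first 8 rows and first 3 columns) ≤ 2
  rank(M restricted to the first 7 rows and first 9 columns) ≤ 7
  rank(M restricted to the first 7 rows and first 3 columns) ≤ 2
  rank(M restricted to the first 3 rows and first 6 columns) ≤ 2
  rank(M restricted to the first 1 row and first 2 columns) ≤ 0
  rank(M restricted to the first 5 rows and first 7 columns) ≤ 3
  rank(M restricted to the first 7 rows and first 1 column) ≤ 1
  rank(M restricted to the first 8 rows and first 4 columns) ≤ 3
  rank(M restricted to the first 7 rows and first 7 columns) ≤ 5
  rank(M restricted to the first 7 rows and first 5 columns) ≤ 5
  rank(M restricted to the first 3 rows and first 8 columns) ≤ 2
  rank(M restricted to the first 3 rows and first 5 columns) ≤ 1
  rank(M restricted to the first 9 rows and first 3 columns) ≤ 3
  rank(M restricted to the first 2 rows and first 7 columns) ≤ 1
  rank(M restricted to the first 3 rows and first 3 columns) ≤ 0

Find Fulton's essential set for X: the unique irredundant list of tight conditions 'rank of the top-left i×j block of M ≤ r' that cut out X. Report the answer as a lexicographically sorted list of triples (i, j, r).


Computing R[i][j] = min implied NW-rank bound (n=9, 32 conditions):

  row 1: 0  0  0  1  1  1  1  1  1
  row 2: 0  0  0  1  1  1  1  1  2
  row 3: 0  0  0  1  1  2  2  2  3
  row 4: 1  1  1  2  2  3  3  3  4
  row 5: 1  1  1  2  2  3  3  4  5
  row 6: 1  2  2  3  3  4  4  5  6
  row 7: 1  2  2  3  3  4  5  6  7
  row 8: 1  2  2  3  4  5  6  7  8
  row 9: 1  2  3  4  5  6  7  8  9

giving w = (4, 9, 6, 1, 8, 2, 7, 5, 3) via Δ²R.

Rothe diagram D(w) (21 cells), 8 SE-corners (essential conditions):

[(2, 8, 1), (3, 3, 0), (3, 5, 1), (5, 3, 1), (5, 5, 2), (5, 7, 3), (7, 5, 3), (8, 3, 2)]


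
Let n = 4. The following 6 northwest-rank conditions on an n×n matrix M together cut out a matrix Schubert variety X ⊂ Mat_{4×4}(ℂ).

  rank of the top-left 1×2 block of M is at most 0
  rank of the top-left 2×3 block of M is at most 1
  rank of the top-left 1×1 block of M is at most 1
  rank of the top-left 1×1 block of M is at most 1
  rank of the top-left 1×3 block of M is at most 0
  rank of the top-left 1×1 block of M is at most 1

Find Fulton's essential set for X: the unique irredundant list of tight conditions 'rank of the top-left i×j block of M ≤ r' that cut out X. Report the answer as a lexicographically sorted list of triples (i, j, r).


Reconstructing r_w from the 6 given conditions:

  i=1: 0, 0, 0, 1
  i=2: 1, 1, 1, 2
  i=3: 1, 2, 2, 3
  i=4: 1, 2, 3, 4

the unique w with this rank table is (4, 1, 2, 3).

ℓ(w)=3; the 1 essential cell (i,j,r):

[(1, 3, 0)]


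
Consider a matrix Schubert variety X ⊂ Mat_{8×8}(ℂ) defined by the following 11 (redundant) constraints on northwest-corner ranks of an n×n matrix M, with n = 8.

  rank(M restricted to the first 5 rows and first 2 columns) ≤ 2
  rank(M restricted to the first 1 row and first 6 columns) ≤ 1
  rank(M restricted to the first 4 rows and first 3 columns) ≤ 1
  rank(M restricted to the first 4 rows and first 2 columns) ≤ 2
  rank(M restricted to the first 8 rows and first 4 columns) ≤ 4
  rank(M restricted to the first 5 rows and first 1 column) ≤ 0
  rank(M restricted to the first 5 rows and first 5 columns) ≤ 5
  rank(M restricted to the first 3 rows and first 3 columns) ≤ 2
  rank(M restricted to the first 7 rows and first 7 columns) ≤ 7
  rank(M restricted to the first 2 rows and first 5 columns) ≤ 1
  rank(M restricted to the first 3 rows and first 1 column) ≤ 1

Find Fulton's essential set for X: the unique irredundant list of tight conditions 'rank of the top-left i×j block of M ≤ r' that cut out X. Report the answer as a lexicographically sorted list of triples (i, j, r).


Recovering R(i,j) via the rank-extension bound from the 11 conditions:

  i=1: 0 1 1 1 1 1 1 1
  i=2: 0 1 1 1 1 2 2 2
  i=3: 0 1 1 2 2 3 3 3
  i=4: 0 1 1 2 3 4 4 4
  i=5: 0 1 2 3 4 5 5 5
  i=6: 1 2 3 4 5 6 6 6
  i=7: 1 2 3 4 5 6 7 7
  i=8: 1 2 3 4 5 6 7 8

hence w(1..8) = (2, 6, 4, 5, 3, 1, 7, 8).

ℓ(w)=10; the 3 essential cells (i,j,r):

[(2, 5, 1), (4, 3, 1), (5, 1, 0)]


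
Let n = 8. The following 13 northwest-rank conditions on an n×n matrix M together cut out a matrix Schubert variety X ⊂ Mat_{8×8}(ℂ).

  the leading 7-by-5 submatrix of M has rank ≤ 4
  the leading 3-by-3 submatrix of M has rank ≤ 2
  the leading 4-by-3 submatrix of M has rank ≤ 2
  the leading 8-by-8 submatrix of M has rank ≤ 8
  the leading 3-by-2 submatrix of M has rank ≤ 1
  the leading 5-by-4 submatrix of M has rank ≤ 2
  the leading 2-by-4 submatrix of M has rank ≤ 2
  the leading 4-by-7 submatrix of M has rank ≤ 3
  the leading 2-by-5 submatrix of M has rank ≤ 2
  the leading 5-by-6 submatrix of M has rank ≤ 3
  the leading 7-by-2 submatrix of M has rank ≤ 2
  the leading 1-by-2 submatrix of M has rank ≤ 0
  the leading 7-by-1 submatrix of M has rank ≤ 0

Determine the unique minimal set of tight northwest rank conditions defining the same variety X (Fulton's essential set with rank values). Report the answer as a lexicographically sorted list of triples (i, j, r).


Recovering R(i,j) via the rank-extension bound from the 13 conditions:

  row 1: 0  0  1  1  1  1  1  1
  row 2: 0  1  2  2  2  2  2  2
  row 3: 0  1  2  2  3  3  3  3
  row 4: 0  1  2  2  3  3  3  4
  row 5: 0  1  2  2  3  3  4  5
  row 6: 0  1  2  3  4  4  5  6
  row 7: 0  1  2  3  4  5  6  7
  row 8: 1  2  3  4  5  6  7  8

so w = (3, 2, 5, 8, 7, 4, 6, 1).

ℓ(w)=14; the 5 essential cells (i,j,r):

[(1, 2, 0), (4, 7, 3), (5, 4, 2), (5, 6, 3), (7, 1, 0)]


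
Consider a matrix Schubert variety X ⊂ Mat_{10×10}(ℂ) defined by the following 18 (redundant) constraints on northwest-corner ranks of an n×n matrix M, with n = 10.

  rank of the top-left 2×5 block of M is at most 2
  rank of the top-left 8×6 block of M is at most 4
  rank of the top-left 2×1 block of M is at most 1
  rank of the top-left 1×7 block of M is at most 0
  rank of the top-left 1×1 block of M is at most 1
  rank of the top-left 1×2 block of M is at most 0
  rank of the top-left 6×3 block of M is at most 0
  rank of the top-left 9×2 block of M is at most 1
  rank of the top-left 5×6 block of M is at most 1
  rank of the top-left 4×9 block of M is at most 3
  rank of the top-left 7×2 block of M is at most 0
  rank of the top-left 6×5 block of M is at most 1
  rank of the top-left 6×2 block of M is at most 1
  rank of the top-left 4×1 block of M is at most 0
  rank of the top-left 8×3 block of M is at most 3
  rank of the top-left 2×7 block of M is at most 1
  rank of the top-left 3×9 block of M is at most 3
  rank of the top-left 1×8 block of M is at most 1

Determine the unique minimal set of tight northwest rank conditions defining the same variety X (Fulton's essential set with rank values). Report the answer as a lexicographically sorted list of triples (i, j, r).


Reconstructing r_w from the 18 given conditions:

  row 1: 0 | 0 | 0 | 0 | 0 | 0 | 0 | 1 | 1 | 1
  row 2: 0 | 0 | 0 | 1 | 1 | 1 | 1 | 2 | 2 | 2
  row 3: 0 | 0 | 0 | 1 | 1 | 1 | 2 | 3 | 3 | 3
  row 4: 0 | 0 | 0 | 1 | 1 | 1 | 2 | 3 | 3 | 4
  row 5: 0 | 0 | 0 | 1 | 1 | 1 | 2 | 3 | 4 | 5
  row 6: 0 | 0 | 0 | 1 | 1 | 2 | 3 | 4 | 5 | 6
  row 7: 0 | 0 | 1 | 2 | 2 | 3 | 4 | 5 | 6 | 7
  row 8: 1 | 1 | 2 | 3 | 3 | 4 | 5 | 6 | 7 | 8
  row 9: 1 | 1 | 2 | 3 | 4 | 5 | 6 | 7 | 8 | 9
  row 10: 1 | 2 | 3 | 4 | 5 | 6 | 7 | 8 | 9 | 10

the unique w with this rank table is (8, 4, 7, 10, 9, 6, 3, 1, 5, 2).

7 SE-corners of the 33-cell Rothe diagram give Ess(w):

[(1, 7, 0), (4, 9, 3), (5, 6, 1), (6, 3, 0), (6, 5, 1), (7, 2, 0), (9, 2, 1)]


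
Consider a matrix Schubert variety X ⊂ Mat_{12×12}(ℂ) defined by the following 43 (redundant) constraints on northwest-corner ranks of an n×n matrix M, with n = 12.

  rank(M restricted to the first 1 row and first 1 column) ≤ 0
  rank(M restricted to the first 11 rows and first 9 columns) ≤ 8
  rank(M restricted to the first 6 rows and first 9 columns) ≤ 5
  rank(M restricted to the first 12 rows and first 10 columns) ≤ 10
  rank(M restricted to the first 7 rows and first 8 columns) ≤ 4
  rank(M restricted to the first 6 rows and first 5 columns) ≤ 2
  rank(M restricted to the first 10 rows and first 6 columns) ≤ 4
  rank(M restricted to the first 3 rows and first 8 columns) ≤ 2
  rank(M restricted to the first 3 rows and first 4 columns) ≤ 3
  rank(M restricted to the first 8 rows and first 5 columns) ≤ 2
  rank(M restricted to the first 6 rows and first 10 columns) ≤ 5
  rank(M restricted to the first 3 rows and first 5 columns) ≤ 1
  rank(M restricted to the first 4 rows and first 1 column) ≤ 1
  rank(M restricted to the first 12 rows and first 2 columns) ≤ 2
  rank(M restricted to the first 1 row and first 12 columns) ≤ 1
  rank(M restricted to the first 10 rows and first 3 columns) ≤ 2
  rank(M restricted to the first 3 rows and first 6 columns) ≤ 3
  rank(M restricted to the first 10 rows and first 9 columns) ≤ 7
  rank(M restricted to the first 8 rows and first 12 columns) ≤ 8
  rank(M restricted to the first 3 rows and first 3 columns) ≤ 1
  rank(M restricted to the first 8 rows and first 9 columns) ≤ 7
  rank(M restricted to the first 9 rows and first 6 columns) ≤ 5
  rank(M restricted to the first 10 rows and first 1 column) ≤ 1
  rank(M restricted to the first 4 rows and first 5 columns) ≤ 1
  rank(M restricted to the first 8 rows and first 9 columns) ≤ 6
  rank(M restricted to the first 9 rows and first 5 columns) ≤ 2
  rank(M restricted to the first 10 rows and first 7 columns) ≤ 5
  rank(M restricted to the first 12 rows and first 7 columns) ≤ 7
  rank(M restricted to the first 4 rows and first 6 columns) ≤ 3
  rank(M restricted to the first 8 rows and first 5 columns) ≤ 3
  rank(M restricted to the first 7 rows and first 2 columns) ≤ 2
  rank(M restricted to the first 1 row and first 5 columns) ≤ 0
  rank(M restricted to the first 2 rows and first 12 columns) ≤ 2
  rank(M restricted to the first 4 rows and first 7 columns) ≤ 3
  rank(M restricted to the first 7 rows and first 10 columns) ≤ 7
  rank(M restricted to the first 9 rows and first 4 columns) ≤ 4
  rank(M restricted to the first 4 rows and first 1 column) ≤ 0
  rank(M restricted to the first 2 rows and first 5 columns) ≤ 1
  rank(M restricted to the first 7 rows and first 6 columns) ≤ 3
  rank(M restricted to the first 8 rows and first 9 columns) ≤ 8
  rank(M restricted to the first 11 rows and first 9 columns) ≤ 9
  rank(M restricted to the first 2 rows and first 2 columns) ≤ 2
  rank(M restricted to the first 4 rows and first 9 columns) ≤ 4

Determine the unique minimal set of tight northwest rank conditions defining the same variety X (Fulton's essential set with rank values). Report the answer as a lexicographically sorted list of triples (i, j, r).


Propagating the 43 rank bounds to every northwest block:

  row 1: 0, 0, 0, 0, 0, 1, 1, 1, 1, 1, 1, 1
  row 2: 0, 1, 1, 1, 1, 2, 2, 2, 2, 2, 2, 2
  row 3: 0, 1, 1, 1, 1, 2, 2, 2, 3, 3, 3, 3
  row 4: 0, 1, 1, 1, 1, 2, 3, 3, 4, 4, 4, 4
  row 5: 1, 2, 2, 2, 2, 3, 4, 4, 5, 5, 5, 5
  row 6: 1, 2, 2, 2, 2, 3, 4, 4, 5, 5, 6, 6
  row 7: 1, 2, 2, 2, 2, 3, 4, 4, 5, 6, 7, 7
  row 8: 1, 2, 2, 2, 2, 3, 4, 5, 6, 7, 8, 8
  row 9: 1, 2, 2, 2, 2, 3, 4, 5, 6, 7, 8, 9
  row 10: 1, 2, 2, 3, 3, 4, 5, 6, 7, 8, 9, 10
  row 11: 1, 2, 3, 4, 4, 5, 6, 7, 8, 9, 10, 11
  row 12: 1, 2, 3, 4, 5, 6, 7, 8, 9, 10, 11, 12

hence w(1..12) = (6, 2, 9, 7, 1, 11, 10, 8, 12, 4, 3, 5).

|D(w)|=32, |Ess(w)|=8:

[(1, 5, 0), (3, 8, 2), (4, 1, 0), (4, 5, 1), (6, 10, 5), (7, 8, 4), (9, 5, 2), (10, 3, 2)]


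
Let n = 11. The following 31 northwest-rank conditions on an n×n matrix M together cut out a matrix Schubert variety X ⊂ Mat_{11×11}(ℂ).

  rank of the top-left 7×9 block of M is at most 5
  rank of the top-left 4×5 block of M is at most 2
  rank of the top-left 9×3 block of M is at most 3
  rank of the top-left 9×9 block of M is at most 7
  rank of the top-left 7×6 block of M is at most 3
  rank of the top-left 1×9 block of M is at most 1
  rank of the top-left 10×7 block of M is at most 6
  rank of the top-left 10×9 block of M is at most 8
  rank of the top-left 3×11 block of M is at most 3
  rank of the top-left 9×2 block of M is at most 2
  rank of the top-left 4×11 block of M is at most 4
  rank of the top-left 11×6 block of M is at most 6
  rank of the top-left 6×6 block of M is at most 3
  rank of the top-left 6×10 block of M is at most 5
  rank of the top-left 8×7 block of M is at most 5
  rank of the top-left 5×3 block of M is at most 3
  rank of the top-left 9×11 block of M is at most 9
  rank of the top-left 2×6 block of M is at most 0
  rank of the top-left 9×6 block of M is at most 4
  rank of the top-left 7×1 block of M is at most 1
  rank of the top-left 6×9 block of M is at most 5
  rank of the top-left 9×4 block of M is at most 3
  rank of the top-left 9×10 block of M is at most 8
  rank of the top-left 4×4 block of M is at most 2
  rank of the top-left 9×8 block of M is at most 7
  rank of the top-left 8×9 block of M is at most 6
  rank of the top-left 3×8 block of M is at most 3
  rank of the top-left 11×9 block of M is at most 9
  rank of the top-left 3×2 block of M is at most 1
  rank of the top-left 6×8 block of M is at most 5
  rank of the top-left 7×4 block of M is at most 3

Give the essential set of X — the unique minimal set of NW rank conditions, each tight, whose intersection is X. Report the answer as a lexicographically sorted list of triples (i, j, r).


Recovering R(i,j) via the rank-extension bound from the 31 conditions:

  R[1]: 0 | 0 | 0 | 0 | 0 | 0 | 1 | 1 | 1 | 1 | 1
  R[2]: 0 | 0 | 0 | 0 | 0 | 0 | 1 | 2 | 2 | 2 | 2
  R[3]: 1 | 1 | 1 | 1 | 1 | 1 | 2 | 3 | 3 | 3 | 3
  R[4]: 1 | 2 | 2 | 2 | 2 | 2 | 3 | 4 | 4 | 4 | 4
  R[5]: 1 | 2 | 3 | 3 | 3 | 3 | 4 | 5 | 5 | 5 | 5
  R[6]: 1 | 2 | 3 | 3 | 3 | 3 | 4 | 5 | 5 | 5 | 6
  R[7]: 1 | 2 | 3 | 3 | 3 | 3 | 4 | 5 | 5 | 6 | 7
  R[8]: 1 | 2 | 3 | 3 | 4 | 4 | 5 | 6 | 6 | 7 | 8
  R[9]: 1 | 2 | 3 | 3 | 4 | 4 | 5 | 6 | 7 | 8 | 9
  R[10]: 1 | 2 | 3 | 4 | 5 | 5 | 6 | 7 | 8 | 9 | 10
  R[11]: 1 | 2 | 3 | 4 | 5 | 6 | 7 | 8 | 9 | 10 | 11

the unique w with this rank table is (7, 8, 1, 2, 3, 11, 10, 5, 9, 4, 6).

Rothe diagram D(w) (24 cells), 6 SE-corners (essential conditions):

[(2, 6, 0), (6, 10, 5), (7, 6, 3), (7, 9, 5), (9, 4, 3), (9, 6, 4)]


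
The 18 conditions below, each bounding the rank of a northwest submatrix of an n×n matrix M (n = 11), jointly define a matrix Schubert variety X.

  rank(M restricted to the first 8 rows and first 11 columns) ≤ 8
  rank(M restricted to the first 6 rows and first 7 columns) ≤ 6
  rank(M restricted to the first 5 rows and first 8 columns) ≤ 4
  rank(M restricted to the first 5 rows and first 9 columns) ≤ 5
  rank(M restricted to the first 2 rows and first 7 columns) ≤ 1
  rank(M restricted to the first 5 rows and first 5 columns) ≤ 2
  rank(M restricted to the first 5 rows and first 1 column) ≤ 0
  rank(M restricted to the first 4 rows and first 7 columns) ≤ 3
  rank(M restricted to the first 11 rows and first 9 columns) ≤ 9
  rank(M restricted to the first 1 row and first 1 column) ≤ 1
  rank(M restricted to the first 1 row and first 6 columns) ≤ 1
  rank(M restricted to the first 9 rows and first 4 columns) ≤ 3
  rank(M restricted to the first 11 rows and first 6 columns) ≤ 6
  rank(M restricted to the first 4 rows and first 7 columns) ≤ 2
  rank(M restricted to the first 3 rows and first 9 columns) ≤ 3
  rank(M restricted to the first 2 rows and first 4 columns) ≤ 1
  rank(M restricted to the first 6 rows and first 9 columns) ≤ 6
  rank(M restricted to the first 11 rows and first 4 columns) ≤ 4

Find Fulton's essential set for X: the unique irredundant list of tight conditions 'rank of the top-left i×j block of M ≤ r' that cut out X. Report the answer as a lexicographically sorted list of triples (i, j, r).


Propagating the 18 rank bounds to every northwest block:

  row 1: 0, 1, 1, 1, 1, 1, 1, 1, 1, 1, 1
  row 2: 0, 1, 1, 1, 1, 1, 1, 2, 2, 2, 2
  row 3: 0, 1, 2, 2, 2, 2, 2, 3, 3, 3, 3
  row 4: 0, 1, 2, 2, 2, 2, 2, 3, 4, 4, 4
  row 5: 0, 1, 2, 2, 2, 3, 3, 4, 5, 5, 5
  row 6: 1, 2, 3, 3, 3, 4, 4, 5, 6, 6, 6
  row 7: 1, 2, 3, 3, 4, 5, 5, 6, 7, 7, 7
  row 8: 1, 2, 3, 3, 4, 5, 6, 7, 8, 8, 8
  row 9: 1, 2, 3, 3, 4, 5, 6, 7, 8, 9, 9
  row 10: 1, 2, 3, 4, 5, 6, 7, 8, 9, 10, 10
  row 11: 1, 2, 3, 4, 5, 6, 7, 8, 9, 10, 11

so w = (2, 8, 3, 9, 6, 1, 5, 7, 10, 4, 11).

|D(w)|=19, |Ess(w)|=5:

[(2, 7, 1), (4, 7, 2), (5, 1, 0), (5, 5, 2), (9, 4, 3)]


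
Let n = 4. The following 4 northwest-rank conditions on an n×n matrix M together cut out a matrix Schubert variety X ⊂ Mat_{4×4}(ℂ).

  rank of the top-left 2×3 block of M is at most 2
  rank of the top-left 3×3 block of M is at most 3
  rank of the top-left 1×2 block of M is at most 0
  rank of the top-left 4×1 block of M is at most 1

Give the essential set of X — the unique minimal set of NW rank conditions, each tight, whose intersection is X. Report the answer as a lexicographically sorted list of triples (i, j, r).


Recovering R(i,j) via the rank-extension bound from the 4 conditions:

  R[1]: 0  0  1  1
  R[2]: 1  1  2  2
  R[3]: 1  2  3  3
  R[4]: 1  2  3  4

hence w(1..4) = (3, 1, 2, 4).

|D(w)|=2, |Ess(w)|=1:

[(1, 2, 0)]


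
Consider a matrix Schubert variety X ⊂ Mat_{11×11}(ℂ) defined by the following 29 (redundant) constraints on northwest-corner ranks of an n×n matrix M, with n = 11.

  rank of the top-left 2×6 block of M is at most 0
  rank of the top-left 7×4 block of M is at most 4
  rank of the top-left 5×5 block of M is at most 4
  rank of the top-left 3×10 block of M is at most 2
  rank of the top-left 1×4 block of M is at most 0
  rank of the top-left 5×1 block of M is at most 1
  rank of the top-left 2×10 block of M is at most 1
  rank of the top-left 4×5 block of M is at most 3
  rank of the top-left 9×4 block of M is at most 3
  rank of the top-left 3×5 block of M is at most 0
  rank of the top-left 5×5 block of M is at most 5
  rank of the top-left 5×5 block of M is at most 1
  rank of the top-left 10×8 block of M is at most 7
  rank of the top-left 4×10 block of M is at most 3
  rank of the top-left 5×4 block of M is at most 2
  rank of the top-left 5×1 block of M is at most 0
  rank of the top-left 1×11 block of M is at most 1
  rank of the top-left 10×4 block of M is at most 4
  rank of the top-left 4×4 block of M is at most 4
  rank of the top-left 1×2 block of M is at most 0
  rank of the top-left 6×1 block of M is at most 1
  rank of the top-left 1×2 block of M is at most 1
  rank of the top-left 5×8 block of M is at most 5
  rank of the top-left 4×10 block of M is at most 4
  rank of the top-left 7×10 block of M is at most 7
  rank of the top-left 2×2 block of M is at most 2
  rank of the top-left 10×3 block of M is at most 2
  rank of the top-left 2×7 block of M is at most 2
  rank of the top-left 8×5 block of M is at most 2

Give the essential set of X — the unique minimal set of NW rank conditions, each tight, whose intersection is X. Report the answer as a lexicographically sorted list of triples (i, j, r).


Computing R[i][j] = min implied NW-rank bound (n=11, 29 conditions):

  i=1: 0 0 0 0 0 0 1 1 1 1 1
  i=2: 0 0 0 0 0 0 1 1 1 1 2
  i=3: 0 0 0 0 0 1 2 2 2 2 3
  i=4: 0 1 1 1 1 2 3 3 3 3 4
  i=5: 0 1 1 1 1 2 3 4 4 4 5
  i=6: 1 2 2 2 2 3 4 5 5 5 6
  i=7: 1 2 2 2 2 3 4 5 6 6 7
  i=8: 1 2 2 2 2 3 4 5 6 7 8
  i=9: 1 2 2 3 3 4 5 6 7 8 9
  i=10: 1 2 2 3 4 5 6 7 8 9 10
  i=11: 1 2 3 4 5 6 7 8 9 10 11

so w = (7, 11, 6, 2, 8, 1, 9, 10, 4, 5, 3).

Rothe diagram D(w) (33 cells), 7 SE-corners (essential conditions):

[(2, 6, 0), (2, 10, 1), (3, 5, 0), (5, 1, 0), (5, 5, 1), (8, 5, 2), (10, 3, 2)]
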